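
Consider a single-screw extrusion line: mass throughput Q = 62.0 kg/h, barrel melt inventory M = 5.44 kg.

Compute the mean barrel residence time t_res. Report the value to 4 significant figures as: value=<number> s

Q_s = Q / 3600 = 62.0 / 3600 = 0.0172222 kg/s
t_res = M / Q_s = 5.44 ÷ 0.0172222 = 315.871 s

value=315.9 s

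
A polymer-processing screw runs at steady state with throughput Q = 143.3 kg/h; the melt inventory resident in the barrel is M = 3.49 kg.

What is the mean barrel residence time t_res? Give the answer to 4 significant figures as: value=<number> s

Q_s = Q / 3600 = 143.3 / 3600 = 0.0398056 kg/s
t_res = M / Q_s = 3.49 ÷ 0.0398056 = 87.6762 s

value=87.68 s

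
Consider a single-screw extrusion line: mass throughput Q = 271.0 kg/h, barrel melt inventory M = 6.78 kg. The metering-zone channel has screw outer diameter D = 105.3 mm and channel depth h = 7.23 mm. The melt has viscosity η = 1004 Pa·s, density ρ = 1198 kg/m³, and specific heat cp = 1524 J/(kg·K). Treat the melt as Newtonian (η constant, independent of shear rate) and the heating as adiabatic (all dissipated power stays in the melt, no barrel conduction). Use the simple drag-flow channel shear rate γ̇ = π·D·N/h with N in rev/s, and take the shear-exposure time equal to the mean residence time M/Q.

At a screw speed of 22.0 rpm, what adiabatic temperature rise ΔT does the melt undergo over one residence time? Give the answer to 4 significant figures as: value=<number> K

Convert throughput: Q = 271.0 kg/h = 271.0/3600 = 0.0752778 kg/s
Mean residence time: t_res = M/Q_s = 6.78 kg / 0.0752778 kg/s = 90.0664 s
Geometry in metres: D = 105.3 mm → 0.1053 m, h = 7.23 mm → 0.00723 m; screw speed N = 22.0 rpm = 0.366667 rev/s
γ̇ = π·D·N / h = π · 0.1053 · 0.366667 / 0.00723 = 16.7769 s⁻¹
ΔT = η·γ̇²·t_res/(ρ·cp) = [1004 × 16.7769² × 90.0664] / [1198 × 1524] = 13.9405 K

value=13.94 K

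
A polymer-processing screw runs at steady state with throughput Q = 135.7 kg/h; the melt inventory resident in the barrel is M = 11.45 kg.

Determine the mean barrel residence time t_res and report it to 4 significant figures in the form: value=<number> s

Convert throughput: Q = 135.7 kg/h = 135.7/3600 = 0.0376944 kg/s
t_res = M / Q_s = 11.45 / 0.0376944 = 303.758 s

value=303.8 s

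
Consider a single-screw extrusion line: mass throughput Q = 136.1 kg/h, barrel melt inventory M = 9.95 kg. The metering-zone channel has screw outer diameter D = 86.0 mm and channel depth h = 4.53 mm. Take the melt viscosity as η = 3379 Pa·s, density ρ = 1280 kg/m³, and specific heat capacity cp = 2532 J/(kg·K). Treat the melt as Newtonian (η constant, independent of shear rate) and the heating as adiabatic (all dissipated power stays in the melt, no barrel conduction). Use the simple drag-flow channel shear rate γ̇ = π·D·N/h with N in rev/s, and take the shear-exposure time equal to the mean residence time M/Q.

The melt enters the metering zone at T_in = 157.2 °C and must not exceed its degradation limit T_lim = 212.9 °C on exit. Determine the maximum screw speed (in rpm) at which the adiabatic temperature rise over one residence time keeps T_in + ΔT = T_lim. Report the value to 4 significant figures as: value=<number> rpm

value=14.33 rpm

Q_s = Q / 3600 = 136.1 / 3600 = 0.0378056 kg/s
Mean residence time: t_res = M/Q_s = 9.95 kg / 0.0378056 kg/s = 263.189 s
Convert to metres: D = 0.086 m, h = 0.00453 m
ΔT_a = T_lim − T_in = 212.9 °C − 157.2 °C = 55.7 K
γ̇_max² = ΔT_a·ρ·cp/(η·t_res) = 55.7·1280·2532/(3379·263.189) = 202.989 s⁻²
γ̇_max = sqrt(202.989) = 14.2474 s⁻¹
N_max = γ̇_max h / (πD) = 14.2474·0.00453/(π·0.086) = 0.238884 rev/s → ×60 = 14.333 rpm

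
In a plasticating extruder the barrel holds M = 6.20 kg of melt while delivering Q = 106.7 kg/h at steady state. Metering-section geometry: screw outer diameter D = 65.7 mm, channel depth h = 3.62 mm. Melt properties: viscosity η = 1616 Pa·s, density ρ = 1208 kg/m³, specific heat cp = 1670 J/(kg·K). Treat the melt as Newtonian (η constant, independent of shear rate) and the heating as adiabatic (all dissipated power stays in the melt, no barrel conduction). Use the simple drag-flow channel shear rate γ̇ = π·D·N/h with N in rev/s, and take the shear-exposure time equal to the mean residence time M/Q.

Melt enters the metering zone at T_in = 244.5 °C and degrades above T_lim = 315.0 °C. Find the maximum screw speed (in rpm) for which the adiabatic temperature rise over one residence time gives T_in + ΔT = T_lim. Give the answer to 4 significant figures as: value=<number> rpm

value=21.58 rpm

Throughput in SI: Q_s = 106.7 kg/h ÷ 3600 s/h = 0.0296389 kg/s
Mean residence time: t_res = M/Q_s = 6.20 kg / 0.0296389 kg/s = 209.185 s
Geometry in SI: D = 65.7 mm → 0.0657 m, h = 3.62 mm → 0.00362 m
ΔT_a = T_lim − T_in = 315.0 °C − 244.5 °C = 70.5 K
γ̇_max² = ΔT_a·ρ·cp / (η·t_res) = [70.5 × 1208 × 1670] / [1616 × 209.185] = 420.728 s⁻²
Take the square root: γ̇_max = √(420.728) = 20.5117 s⁻¹
N_max = γ̇_max·h / (π·D) = 20.5117 · 0.00362 / (π · 0.0657) = 0.359744 rev/s = 21.5847 rpm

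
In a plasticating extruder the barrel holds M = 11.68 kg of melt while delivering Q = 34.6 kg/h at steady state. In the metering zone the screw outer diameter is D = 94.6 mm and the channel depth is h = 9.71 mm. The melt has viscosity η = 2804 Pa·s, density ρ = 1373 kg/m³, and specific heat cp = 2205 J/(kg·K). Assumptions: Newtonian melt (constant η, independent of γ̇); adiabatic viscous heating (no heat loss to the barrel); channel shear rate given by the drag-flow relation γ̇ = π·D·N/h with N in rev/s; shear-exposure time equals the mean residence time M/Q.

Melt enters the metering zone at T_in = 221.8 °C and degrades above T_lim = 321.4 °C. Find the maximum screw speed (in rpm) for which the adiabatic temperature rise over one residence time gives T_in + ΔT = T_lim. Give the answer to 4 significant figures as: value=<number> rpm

Throughput in SI: Q_s = 34.6 kg/h ÷ 3600 s/h = 0.00961111 kg/s
t_res = M / Q_s = 11.68 / 0.00961111 = 1215.26 s
Geometry in SI: D = 94.6 mm → 0.0946 m, h = 9.71 mm → 0.00971 m
ΔT_a = T_lim − T_in = 321.4 − 221.8 = 99.6 K
γ̇_max² = ΔT_a·ρ·cp/(η·t_res) = 99.6·1373·2205/(2804·1215.26) = 88.4894 s⁻²
Take the square root: γ̇_max = √(88.4894) = 9.40688 s⁻¹
N_max = γ̇_max h / (πD) = 9.40688·0.00971/(π·0.0946) = 0.307343 rev/s → ×60 = 18.4406 rpm

value=18.44 rpm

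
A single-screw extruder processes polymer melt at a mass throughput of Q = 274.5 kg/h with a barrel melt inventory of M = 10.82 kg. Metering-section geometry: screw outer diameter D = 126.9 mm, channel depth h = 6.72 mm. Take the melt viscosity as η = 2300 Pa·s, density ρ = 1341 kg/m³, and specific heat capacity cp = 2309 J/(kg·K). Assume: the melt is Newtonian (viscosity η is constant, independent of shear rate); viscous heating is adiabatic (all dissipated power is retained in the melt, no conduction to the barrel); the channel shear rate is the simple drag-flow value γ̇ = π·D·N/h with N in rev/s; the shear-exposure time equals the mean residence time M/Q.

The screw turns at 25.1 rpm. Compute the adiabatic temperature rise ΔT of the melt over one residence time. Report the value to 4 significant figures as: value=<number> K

value=64.92 K

Throughput in SI: Q_s = 274.5 kg/h ÷ 3600 s/h = 0.07625 kg/s
t_res = M / Q_s = 10.82 / 0.07625 = 141.902 s
Convert to SI: D = 0.1269 m, h = 0.00672 m, N = 25.1/60 = 0.418333 rev/s
γ̇ = π D N / h = (π)(0.1269)(0.418333) / 0.00672 = 24.8179 s⁻¹
ΔT = η·γ̇²·t_res / (ρ·cp) = 2300 · (24.8179)² · 141.902 / (1341 · 2309) = 64.922 K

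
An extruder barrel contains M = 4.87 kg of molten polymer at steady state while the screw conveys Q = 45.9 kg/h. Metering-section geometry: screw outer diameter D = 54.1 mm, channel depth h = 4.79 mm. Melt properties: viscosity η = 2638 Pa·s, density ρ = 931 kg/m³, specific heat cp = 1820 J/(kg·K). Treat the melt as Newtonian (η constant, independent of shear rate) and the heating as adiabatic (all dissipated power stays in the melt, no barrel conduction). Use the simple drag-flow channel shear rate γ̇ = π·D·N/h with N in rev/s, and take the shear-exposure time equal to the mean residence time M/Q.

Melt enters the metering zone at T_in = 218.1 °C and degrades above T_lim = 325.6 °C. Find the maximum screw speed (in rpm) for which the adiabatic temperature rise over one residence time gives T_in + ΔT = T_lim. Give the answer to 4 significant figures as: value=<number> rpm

Throughput in SI: Q_s = 45.9 kg/h ÷ 3600 s/h = 0.01275 kg/s
Mean residence time: t_res = M/Q_s = 4.87 kg / 0.01275 kg/s = 381.961 s
Geometry in SI: D = 54.1 mm → 0.0541 m, h = 4.79 mm → 0.00479 m
Allowable rise: ΔT_a = T_lim − T_in = 325.6 − 218.1 = 107.5 K
γ̇_max² = ΔT_a·ρ·cp/(η·t_res) = 107.5·931·1820/(2638·381.961) = 180.774 s⁻²
γ̇_max = sqrt(180.774) = 13.4452 s⁻¹
N_max = γ̇_max·h / (π·D) = 13.4452 · 0.00479 / (π · 0.0541) = 0.378928 rev/s = 22.7357 rpm

value=22.74 rpm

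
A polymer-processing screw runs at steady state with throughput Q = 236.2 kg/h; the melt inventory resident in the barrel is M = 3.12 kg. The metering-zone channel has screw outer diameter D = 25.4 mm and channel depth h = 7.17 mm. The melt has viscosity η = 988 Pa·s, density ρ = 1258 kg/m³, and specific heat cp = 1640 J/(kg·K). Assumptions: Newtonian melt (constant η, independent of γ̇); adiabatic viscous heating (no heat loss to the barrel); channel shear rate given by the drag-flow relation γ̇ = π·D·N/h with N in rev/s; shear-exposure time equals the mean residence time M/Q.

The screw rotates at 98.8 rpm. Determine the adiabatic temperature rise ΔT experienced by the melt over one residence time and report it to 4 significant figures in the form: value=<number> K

value=7.648 K

Convert throughput: Q = 236.2 kg/h = 236.2/3600 = 0.0656111 kg/s
t_res = M / Q_s = 3.12 ÷ 0.0656111 = 47.5529 s
Convert to SI: D = 0.0254 m, h = 0.00717 m, N = 98.8/60 = 1.64667 rev/s
Shear rate: γ̇ = πDN/h = π·0.0254·1.64667/0.00717 = 18.3261 s⁻¹
ΔT = η·γ̇²·t_res/(ρ·cp) = [988 × 18.3261² × 47.5529] / [1258 × 1640] = 7.64804 K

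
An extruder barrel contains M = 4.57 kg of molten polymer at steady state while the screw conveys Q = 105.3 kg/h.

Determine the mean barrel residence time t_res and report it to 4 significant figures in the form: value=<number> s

Convert throughput: Q = 105.3 kg/h = 105.3/3600 = 0.02925 kg/s
t_res = M / Q_s = 4.57 ÷ 0.02925 = 156.239 s

value=156.2 s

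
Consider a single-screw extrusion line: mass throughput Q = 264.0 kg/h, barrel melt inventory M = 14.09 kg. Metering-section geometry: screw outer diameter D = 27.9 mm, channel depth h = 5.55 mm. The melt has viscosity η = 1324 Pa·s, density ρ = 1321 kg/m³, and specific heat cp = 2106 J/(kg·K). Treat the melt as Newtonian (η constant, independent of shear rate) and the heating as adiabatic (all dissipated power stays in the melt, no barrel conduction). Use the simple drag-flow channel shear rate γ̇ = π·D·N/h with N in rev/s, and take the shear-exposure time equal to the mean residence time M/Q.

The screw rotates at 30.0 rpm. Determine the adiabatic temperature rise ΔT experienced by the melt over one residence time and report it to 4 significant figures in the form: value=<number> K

value=5.702 K

Q_s = Q / 3600 = 264.0 / 3600 = 0.0733333 kg/s
t_res = M / Q_s = 14.09 ÷ 0.0733333 = 192.136 s
Convert to SI: D = 0.0279 m, h = 0.00555 m, N = 30.0/60 = 0.5 rev/s
γ̇ = π·D·N / h = π · 0.0279 · 0.5 / 0.00555 = 7.89644 s⁻¹
ΔT = η·γ̇²·t_res/(ρ·cp) = [1324 × 7.89644² × 192.136] / [1321 × 2106] = 5.70162 K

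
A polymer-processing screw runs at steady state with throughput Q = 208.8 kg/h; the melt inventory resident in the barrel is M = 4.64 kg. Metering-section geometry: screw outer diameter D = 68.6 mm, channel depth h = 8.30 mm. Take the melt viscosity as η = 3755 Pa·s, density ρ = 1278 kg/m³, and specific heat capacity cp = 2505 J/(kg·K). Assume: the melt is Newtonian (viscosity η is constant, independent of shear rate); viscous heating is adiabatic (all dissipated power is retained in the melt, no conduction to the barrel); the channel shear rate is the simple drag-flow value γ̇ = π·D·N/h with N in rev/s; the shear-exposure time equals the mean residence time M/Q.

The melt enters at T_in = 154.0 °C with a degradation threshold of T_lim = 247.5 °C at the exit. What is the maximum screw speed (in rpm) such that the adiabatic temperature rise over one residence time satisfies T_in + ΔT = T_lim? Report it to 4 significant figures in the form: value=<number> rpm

Q_s = Q / 3600 = 208.8 / 3600 = 0.058 kg/s
Mean residence time: t_res = M/Q_s = 4.64 kg / 0.058 kg/s = 80 s
D = 68.6 mm = 0.0686 m;  h = 8.30 mm = 0.0083 m
ΔT_a = T_lim − T_in = 247.5 °C − 154.0 °C = 93.5 K
γ̇_max² = ΔT_a·ρ·cp/(η·t_res) = 93.5·1278·2505/(3755·80) = 996.438 s⁻²
γ̇_max = √996.438 = 31.5664 s⁻¹
Solve γ̇ = πDN/h for N: N_max = γ̇_max·h/(π·D) = 31.5664 × 0.0083 / (π × 0.0686) = 1.21571 rev/s = 72.9425 rpm

value=72.94 rpm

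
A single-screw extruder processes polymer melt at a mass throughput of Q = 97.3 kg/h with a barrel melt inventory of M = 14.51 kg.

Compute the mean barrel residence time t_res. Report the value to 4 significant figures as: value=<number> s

Convert throughput: Q = 97.3 kg/h = 97.3/3600 = 0.0270278 kg/s
Mean residence time: t_res = M/Q_s = 14.51 kg / 0.0270278 kg/s = 536.855 s

value=536.9 s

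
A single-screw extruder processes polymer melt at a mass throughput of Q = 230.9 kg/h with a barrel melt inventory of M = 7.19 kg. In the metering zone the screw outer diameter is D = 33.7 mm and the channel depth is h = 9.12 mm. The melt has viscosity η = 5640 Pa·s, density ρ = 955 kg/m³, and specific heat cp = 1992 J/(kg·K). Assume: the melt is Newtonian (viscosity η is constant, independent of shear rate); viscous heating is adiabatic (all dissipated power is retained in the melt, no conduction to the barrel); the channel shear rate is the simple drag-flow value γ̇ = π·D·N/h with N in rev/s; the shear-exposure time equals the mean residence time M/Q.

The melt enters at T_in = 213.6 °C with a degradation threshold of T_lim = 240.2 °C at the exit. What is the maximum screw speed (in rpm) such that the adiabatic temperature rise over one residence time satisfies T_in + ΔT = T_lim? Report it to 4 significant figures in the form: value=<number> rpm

value=46.24 rpm

Convert throughput: Q = 230.9 kg/h = 230.9/3600 = 0.0641389 kg/s
Mean residence time: t_res = M/Q_s = 7.19 kg / 0.0641389 kg/s = 112.1 s
Convert to metres: D = 0.0337 m, h = 0.00912 m
Allowable rise: ΔT_a = T_lim − T_in = 240.2 − 213.6 = 26.6 K
γ̇_max² = ΔT_a·ρ·cp / (η·t_res) = [26.6 × 955 × 1992] / [5640 × 112.1] = 80.0364 s⁻²
Take the square root: γ̇_max = √(80.0364) = 8.94631 s⁻¹
N_max = γ̇_max h / (πD) = 8.94631·0.00912/(π·0.0337) = 0.770653 rev/s → ×60 = 46.2392 rpm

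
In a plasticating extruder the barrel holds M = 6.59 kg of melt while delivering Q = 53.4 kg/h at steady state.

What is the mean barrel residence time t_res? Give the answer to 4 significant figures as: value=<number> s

Throughput in SI: Q_s = 53.4 kg/h ÷ 3600 s/h = 0.0148333 kg/s
t_res = M / Q_s = 6.59 / 0.0148333 = 444.27 s

value=444.3 s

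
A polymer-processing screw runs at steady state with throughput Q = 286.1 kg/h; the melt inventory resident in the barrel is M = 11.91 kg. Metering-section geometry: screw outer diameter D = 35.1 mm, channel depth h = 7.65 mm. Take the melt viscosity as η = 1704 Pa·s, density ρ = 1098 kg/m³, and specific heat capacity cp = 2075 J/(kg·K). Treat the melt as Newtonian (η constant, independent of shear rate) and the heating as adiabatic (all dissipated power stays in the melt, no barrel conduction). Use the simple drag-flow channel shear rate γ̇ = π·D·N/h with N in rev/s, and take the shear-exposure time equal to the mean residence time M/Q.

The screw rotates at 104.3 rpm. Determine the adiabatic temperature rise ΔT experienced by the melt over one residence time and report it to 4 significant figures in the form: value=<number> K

value=70.37 K

Q_s = Q / 3600 = 286.1 / 3600 = 0.0794722 kg/s
t_res = M / Q_s = 11.91 ÷ 0.0794722 = 149.864 s
Convert to SI: D = 0.0351 m, h = 0.00765 m, N = 104.3/60 = 1.73833 rev/s
Shear rate: γ̇ = πDN/h = π·0.0351·1.73833/0.00765 = 25.057 s⁻¹
ΔT = η·γ̇²·t_res / (ρ·cp) = 1704 · (25.057)² · 149.864 / (1098 · 2075) = 70.3725 K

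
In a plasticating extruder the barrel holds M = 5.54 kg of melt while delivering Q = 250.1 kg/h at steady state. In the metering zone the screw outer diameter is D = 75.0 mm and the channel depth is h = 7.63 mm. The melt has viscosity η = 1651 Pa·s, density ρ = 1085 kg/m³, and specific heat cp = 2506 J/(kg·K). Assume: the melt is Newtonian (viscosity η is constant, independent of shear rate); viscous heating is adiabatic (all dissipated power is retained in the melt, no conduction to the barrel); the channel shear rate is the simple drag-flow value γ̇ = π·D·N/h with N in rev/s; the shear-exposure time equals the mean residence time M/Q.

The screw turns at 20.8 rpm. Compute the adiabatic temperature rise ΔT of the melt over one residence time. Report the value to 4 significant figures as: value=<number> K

value=5.549 K

Convert throughput: Q = 250.1 kg/h = 250.1/3600 = 0.0694722 kg/s
Mean residence time: t_res = M/Q_s = 5.54 kg / 0.0694722 kg/s = 79.7441 s
D = 75.0 mm = 0.075 m;  h = 7.63 mm = 0.00763 m;  N = 20.8 rpm / 60 = 0.346667 rev/s
Shear rate: γ̇ = πDN/h = π·0.075·0.346667/0.00763 = 10.7053 s⁻¹
ΔT = η·γ̇²·t_res/(ρ·cp) = [1651 × 10.7053² × 79.7441] / [1085 × 2506] = 5.54922 K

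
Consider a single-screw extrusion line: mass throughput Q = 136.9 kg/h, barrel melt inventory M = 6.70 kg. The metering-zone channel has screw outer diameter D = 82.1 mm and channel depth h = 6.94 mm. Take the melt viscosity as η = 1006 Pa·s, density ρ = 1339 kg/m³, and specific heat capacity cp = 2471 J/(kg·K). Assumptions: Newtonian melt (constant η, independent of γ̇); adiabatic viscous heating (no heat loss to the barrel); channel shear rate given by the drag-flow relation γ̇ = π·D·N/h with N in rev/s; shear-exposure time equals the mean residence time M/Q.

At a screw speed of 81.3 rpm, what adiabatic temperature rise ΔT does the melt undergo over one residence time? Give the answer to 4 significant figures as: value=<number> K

value=135.9 K

Q_s = Q / 3600 = 136.9 / 3600 = 0.0380278 kg/s
t_res = M / Q_s = 6.70 ÷ 0.0380278 = 176.187 s
Geometry in metres: D = 82.1 mm → 0.0821 m, h = 6.94 mm → 0.00694 m; screw speed N = 81.3 rpm = 1.355 rev/s
γ̇ = π·D·N / h = π · 0.0821 · 1.355 / 0.00694 = 50.3585 s⁻¹
ΔT = η·γ̇²·t_res/(ρ·cp) = [1006 × 50.3585² × 176.187] / [1339 × 2471] = 135.851 K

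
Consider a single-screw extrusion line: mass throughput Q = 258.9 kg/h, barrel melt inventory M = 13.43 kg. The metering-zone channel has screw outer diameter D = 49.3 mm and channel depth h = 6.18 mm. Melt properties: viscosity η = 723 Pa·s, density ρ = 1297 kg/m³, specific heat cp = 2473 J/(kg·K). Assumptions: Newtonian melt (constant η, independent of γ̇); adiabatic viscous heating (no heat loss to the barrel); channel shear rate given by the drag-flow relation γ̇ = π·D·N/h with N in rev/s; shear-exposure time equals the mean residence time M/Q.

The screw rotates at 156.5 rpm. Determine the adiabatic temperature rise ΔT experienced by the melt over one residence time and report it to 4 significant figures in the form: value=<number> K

value=179.9 K

Convert throughput: Q = 258.9 kg/h = 258.9/3600 = 0.0719167 kg/s
t_res = M / Q_s = 13.43 ÷ 0.0719167 = 186.744 s
D = 49.3 mm = 0.0493 m;  h = 6.18 mm = 0.00618 m;  N = 156.5 rpm / 60 = 2.60833 rev/s
Shear rate: γ̇ = πDN/h = π·0.0493·2.60833/0.00618 = 65.3689 s⁻¹
ΔT = η·γ̇²·t_res / (ρ·cp) = 723 · (65.3689)² · 186.744 / (1297 · 2473) = 179.872 K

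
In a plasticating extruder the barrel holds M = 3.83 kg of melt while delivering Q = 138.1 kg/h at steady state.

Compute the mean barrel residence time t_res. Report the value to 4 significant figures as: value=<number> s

Convert throughput: Q = 138.1 kg/h = 138.1/3600 = 0.0383611 kg/s
t_res = M / Q_s = 3.83 / 0.0383611 = 99.8407 s

value=99.84 s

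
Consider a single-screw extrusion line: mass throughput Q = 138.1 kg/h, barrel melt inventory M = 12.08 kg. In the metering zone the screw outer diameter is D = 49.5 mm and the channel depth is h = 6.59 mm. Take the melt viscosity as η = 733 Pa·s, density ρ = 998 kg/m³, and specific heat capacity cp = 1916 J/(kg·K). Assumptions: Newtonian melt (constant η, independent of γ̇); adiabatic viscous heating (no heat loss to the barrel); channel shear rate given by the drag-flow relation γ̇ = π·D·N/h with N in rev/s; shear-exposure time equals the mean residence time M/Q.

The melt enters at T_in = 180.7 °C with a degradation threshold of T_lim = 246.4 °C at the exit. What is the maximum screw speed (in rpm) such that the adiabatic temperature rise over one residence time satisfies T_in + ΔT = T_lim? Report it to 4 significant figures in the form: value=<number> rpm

Throughput in SI: Q_s = 138.1 kg/h ÷ 3600 s/h = 0.0383611 kg/s
t_res = M / Q_s = 12.08 / 0.0383611 = 314.902 s
Convert to metres: D = 0.0495 m, h = 0.00659 m
ΔT_a = T_lim − T_in = 246.4 − 180.7 = 65.7 K
γ̇_max² = ΔT_a·ρ·cp/(η·t_res) = 65.7·998·1916/(733·314.902) = 544.267 s⁻²
γ̇_max = sqrt(544.267) = 23.3295 s⁻¹
N_max = γ̇_max h / (πD) = 23.3295·0.00659/(π·0.0495) = 0.988635 rev/s → ×60 = 59.3181 rpm

value=59.32 rpm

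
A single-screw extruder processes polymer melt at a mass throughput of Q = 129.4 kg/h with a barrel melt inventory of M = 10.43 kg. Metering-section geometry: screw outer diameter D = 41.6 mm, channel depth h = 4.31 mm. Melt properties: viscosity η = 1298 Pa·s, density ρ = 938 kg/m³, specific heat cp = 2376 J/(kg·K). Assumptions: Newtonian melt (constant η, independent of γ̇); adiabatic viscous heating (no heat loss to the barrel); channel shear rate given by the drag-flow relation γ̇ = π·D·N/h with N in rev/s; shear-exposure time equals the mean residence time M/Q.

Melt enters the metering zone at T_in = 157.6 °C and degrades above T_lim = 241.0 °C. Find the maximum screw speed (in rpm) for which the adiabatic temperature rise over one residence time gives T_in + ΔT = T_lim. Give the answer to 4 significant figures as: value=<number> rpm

value=43.96 rpm

Throughput in SI: Q_s = 129.4 kg/h ÷ 3600 s/h = 0.0359444 kg/s
t_res = M / Q_s = 10.43 / 0.0359444 = 290.17 s
D = 41.6 mm = 0.0416 m;  h = 4.31 mm = 0.00431 m
Allowable rise: ΔT_a = T_lim − T_in = 241.0 − 157.6 = 83.4 K
γ̇_max² = ΔT_a·ρ·cp / (η·t_res) = [83.4 × 938 × 2376] / [1298 × 290.17] = 493.501 s⁻²
Take the square root: γ̇_max = √(493.501) = 22.2149 s⁻¹
N_max = γ̇_max·h / (π·D) = 22.2149 · 0.00431 / (π · 0.0416) = 0.732619 rev/s = 43.9571 rpm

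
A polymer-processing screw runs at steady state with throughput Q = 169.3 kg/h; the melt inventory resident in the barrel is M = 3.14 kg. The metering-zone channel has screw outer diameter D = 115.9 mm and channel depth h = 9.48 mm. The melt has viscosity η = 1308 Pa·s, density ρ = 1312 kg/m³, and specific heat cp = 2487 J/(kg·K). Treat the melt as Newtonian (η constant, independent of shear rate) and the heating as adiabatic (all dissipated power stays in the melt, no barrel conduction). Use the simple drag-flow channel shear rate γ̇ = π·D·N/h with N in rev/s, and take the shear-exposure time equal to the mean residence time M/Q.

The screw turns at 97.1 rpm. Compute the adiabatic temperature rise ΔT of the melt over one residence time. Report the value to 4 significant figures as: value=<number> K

value=103.4 K

Convert throughput: Q = 169.3 kg/h = 169.3/3600 = 0.0470278 kg/s
t_res = M / Q_s = 3.14 / 0.0470278 = 66.769 s
Geometry in metres: D = 115.9 mm → 0.1159 m, h = 9.48 mm → 0.00948 m; screw speed N = 97.1 rpm = 1.61833 rev/s
γ̇ = π D N / h = (π)(0.1159)(1.61833) / 0.00948 = 62.1574 s⁻¹
Adiabatic rise: ΔT = η γ̇² t_res / (ρ cp) = 1308·(62.1574)²·66.769 / (1312·2487) = 103.409 K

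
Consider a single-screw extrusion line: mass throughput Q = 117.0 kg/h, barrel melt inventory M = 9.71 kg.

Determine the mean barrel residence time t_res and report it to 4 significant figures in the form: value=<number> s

Throughput in SI: Q_s = 117.0 kg/h ÷ 3600 s/h = 0.0325 kg/s
Mean residence time: t_res = M/Q_s = 9.71 kg / 0.0325 kg/s = 298.769 s

value=298.8 s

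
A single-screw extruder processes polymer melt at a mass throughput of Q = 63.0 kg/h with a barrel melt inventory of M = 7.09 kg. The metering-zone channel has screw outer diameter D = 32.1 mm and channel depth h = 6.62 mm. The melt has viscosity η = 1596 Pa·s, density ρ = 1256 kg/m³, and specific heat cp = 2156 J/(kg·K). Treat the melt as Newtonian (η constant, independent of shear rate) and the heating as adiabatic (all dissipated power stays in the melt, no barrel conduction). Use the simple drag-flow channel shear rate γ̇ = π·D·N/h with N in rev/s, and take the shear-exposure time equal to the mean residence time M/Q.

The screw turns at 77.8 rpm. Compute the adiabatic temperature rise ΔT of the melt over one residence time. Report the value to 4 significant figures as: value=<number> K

Convert throughput: Q = 63.0 kg/h = 63.0/3600 = 0.0175 kg/s
t_res = M / Q_s = 7.09 ÷ 0.0175 = 405.143 s
Convert to SI: D = 0.0321 m, h = 0.00662 m, N = 77.8/60 = 1.29667 rev/s
γ̇ = π D N / h = (π)(0.0321)(1.29667) / 0.00662 = 19.7526 s⁻¹
ΔT = η·γ̇²·t_res/(ρ·cp) = [1596 × 19.7526² × 405.143] / [1256 × 2156] = 93.1651 K

value=93.17 K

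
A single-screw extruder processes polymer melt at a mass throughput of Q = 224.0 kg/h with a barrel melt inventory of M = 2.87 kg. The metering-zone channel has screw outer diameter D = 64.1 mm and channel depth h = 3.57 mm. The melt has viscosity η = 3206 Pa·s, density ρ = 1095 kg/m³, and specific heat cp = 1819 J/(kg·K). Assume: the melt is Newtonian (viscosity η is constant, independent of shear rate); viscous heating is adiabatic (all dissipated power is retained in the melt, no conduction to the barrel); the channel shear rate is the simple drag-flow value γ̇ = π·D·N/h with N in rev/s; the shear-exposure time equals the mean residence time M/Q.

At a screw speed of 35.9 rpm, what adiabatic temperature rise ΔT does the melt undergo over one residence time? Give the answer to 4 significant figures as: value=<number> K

value=84.57 K

Q_s = Q / 3600 = 224.0 / 3600 = 0.0622222 kg/s
t_res = M / Q_s = 2.87 / 0.0622222 = 46.125 s
D = 64.1 mm = 0.0641 m;  h = 3.57 mm = 0.00357 m;  N = 35.9 rpm / 60 = 0.598333 rev/s
γ̇ = π D N / h = (π)(0.0641)(0.598333) / 0.00357 = 33.7507 s⁻¹
ΔT = η·γ̇²·t_res / (ρ·cp) = 3206 · (33.7507)² · 46.125 / (1095 · 1819) = 84.5705 K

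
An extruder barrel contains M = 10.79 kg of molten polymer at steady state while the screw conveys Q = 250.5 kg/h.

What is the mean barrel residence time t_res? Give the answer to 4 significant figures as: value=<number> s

value=155.1 s

Throughput in SI: Q_s = 250.5 kg/h ÷ 3600 s/h = 0.0695833 kg/s
t_res = M / Q_s = 10.79 / 0.0695833 = 155.066 s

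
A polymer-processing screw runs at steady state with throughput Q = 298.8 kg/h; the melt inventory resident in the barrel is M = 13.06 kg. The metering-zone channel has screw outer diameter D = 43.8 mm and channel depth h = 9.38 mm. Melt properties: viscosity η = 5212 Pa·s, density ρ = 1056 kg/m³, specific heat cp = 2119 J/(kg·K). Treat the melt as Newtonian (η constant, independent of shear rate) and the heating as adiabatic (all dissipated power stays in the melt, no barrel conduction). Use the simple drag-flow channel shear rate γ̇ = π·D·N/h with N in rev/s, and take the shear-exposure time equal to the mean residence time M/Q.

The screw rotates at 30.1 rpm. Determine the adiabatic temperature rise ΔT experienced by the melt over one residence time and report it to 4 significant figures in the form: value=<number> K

value=19.85 K

Q_s = Q / 3600 = 298.8 / 3600 = 0.083 kg/s
t_res = M / Q_s = 13.06 ÷ 0.083 = 157.349 s
Convert to SI: D = 0.0438 m, h = 0.00938 m, N = 30.1/60 = 0.501667 rev/s
Shear rate: γ̇ = πDN/h = π·0.0438·0.501667/0.00938 = 7.3593 s⁻¹
ΔT = η·γ̇²·t_res/(ρ·cp) = [5212 × 7.3593² × 157.349] / [1056 × 2119] = 19.8494 K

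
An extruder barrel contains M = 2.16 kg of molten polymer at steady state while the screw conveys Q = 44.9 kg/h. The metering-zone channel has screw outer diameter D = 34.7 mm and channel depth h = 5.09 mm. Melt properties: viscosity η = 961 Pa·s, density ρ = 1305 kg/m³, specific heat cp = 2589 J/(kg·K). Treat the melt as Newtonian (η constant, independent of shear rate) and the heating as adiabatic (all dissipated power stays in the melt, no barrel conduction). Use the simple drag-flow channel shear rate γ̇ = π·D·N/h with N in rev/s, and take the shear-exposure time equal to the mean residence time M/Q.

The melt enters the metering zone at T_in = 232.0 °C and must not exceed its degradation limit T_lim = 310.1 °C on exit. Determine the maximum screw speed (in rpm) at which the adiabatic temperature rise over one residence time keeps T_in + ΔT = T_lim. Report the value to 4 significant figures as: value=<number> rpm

Throughput in SI: Q_s = 44.9 kg/h ÷ 3600 s/h = 0.0124722 kg/s
t_res = M / Q_s = 2.16 ÷ 0.0124722 = 173.185 s
D = 34.7 mm = 0.0347 m;  h = 5.09 mm = 0.00509 m
Allowable rise: ΔT_a = T_lim − T_in = 310.1 − 232.0 = 78.1 K
γ̇_max² = ΔT_a·ρ·cp / (η·t_res) = [78.1 × 1305 × 2589] / [961 × 173.185] = 1585.48 s⁻²
Take the square root: γ̇_max = √(1585.48) = 39.8181 s⁻¹
N_max = γ̇_max h / (πD) = 39.8181·0.00509/(π·0.0347) = 1.85917 rev/s → ×60 = 111.55 rpm

value=111.6 rpm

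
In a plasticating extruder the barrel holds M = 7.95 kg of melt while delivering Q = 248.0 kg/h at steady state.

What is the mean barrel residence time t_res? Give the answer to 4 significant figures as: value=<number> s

Q_s = Q / 3600 = 248.0 / 3600 = 0.0688889 kg/s
Mean residence time: t_res = M/Q_s = 7.95 kg / 0.0688889 kg/s = 115.403 s

value=115.4 s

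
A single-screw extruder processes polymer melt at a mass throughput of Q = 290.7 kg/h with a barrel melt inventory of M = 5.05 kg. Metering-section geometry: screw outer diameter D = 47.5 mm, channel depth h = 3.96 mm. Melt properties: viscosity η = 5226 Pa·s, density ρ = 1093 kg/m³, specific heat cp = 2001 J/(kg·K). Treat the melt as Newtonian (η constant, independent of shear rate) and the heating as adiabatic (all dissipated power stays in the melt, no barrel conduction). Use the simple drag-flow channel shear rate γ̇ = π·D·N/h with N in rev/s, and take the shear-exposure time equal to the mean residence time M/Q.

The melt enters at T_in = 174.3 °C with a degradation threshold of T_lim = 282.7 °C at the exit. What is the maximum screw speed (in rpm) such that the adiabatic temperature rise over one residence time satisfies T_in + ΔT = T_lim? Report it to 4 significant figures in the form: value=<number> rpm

value=42.88 rpm

Convert throughput: Q = 290.7 kg/h = 290.7/3600 = 0.08075 kg/s
t_res = M / Q_s = 5.05 / 0.08075 = 62.5387 s
D = 47.5 mm = 0.0475 m;  h = 3.96 mm = 0.00396 m
ΔT_a = T_lim − T_in = 282.7 °C − 174.3 °C = 108.4 K
γ̇_max² = ΔT_a·ρ·cp / (η·t_res) = [108.4 × 1093 × 2001] / [5226 × 62.5387] = 725.401 s⁻²
γ̇_max = √725.401 = 26.9333 s⁻¹
N_max = γ̇_max h / (πD) = 26.9333·0.00396/(π·0.0475) = 0.714728 rev/s → ×60 = 42.8837 rpm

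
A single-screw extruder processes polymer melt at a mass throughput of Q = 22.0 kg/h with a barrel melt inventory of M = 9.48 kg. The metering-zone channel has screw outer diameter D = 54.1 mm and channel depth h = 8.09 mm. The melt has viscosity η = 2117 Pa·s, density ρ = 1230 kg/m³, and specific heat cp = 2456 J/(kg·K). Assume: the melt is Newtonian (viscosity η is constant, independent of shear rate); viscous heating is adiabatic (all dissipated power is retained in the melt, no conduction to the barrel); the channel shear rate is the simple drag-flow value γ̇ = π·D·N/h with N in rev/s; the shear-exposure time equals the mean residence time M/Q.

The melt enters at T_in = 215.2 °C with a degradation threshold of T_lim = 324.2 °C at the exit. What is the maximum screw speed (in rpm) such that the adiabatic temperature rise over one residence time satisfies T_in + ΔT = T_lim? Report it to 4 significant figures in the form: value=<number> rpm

value=28.60 rpm

Q_s = Q / 3600 = 22.0 / 3600 = 0.00611111 kg/s
t_res = M / Q_s = 9.48 ÷ 0.00611111 = 1551.27 s
Geometry in SI: D = 54.1 mm → 0.0541 m, h = 8.09 mm → 0.00809 m
ΔT_a = T_lim − T_in = 324.2 °C − 215.2 °C = 109 K
Invert ΔT = ηγ̇²t_res/(ρcp) for γ̇: γ̇_max² = ΔT_a ρ cp / (η t_res) = 109·1230·2456 / (2117·1551.27) = 100.265 s⁻²
γ̇_max = sqrt(100.265) = 10.0133 s⁻¹
N_max = γ̇_max h / (πD) = 10.0133·0.00809/(π·0.0541) = 0.476625 rev/s → ×60 = 28.5975 rpm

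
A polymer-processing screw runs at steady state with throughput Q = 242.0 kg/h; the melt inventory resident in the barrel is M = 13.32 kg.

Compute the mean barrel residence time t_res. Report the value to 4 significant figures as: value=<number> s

value=198.1 s

Convert throughput: Q = 242.0 kg/h = 242.0/3600 = 0.0672222 kg/s
t_res = M / Q_s = 13.32 / 0.0672222 = 198.149 s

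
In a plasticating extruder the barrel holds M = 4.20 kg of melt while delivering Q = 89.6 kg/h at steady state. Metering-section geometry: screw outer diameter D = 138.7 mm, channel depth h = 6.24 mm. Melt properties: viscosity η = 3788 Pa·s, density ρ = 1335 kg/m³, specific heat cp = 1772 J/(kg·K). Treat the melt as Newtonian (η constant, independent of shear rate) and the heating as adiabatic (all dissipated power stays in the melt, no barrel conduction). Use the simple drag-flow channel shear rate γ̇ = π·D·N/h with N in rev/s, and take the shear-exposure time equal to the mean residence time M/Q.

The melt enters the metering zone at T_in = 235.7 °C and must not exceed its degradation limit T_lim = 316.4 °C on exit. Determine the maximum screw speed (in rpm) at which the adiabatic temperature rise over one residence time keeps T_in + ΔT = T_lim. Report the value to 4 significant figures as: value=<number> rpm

value=14.85 rpm

Convert throughput: Q = 89.6 kg/h = 89.6/3600 = 0.0248889 kg/s
Mean residence time: t_res = M/Q_s = 4.20 kg / 0.0248889 kg/s = 168.75 s
Convert to metres: D = 0.1387 m, h = 0.00624 m
ΔT_a = T_lim − T_in = 316.4 − 235.7 = 80.7 K
γ̇_max² = ΔT_a·ρ·cp / (η·t_res) = [80.7 × 1335 × 1772] / [3788 × 168.75] = 298.652 s⁻²
γ̇_max = √298.652 = 17.2815 s⁻¹
N_max = γ̇_max·h / (π·D) = 17.2815 · 0.00624 / (π · 0.1387) = 0.24748 rev/s = 14.8488 rpm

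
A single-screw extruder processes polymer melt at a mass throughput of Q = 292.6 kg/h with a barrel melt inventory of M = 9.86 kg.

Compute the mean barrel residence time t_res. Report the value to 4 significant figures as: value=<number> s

value=121.3 s

Q_s = Q / 3600 = 292.6 / 3600 = 0.0812778 kg/s
t_res = M / Q_s = 9.86 ÷ 0.0812778 = 121.312 s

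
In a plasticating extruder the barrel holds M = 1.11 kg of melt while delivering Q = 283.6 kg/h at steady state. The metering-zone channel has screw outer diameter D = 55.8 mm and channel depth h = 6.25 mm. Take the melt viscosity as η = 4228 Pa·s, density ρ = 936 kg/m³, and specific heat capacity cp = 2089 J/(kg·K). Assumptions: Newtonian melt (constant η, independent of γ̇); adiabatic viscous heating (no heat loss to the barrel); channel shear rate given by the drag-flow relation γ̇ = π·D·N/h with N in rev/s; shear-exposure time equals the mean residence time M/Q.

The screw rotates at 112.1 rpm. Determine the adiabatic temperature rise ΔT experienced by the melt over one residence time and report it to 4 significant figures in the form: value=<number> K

value=83.67 K

Throughput in SI: Q_s = 283.6 kg/h ÷ 3600 s/h = 0.0787778 kg/s
t_res = M / Q_s = 1.11 / 0.0787778 = 14.0903 s
Geometry in metres: D = 55.8 mm → 0.0558 m, h = 6.25 mm → 0.00625 m; screw speed N = 112.1 rpm = 1.86833 rev/s
γ̇ = π D N / h = (π)(0.0558)(1.86833) / 0.00625 = 52.4033 s⁻¹
ΔT = η·γ̇²·t_res/(ρ·cp) = [4228 × 52.4033² × 14.0903] / [936 × 2089] = 83.6675 K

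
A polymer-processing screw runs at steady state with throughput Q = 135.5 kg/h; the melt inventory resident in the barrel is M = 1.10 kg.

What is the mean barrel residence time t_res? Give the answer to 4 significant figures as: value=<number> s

Convert throughput: Q = 135.5 kg/h = 135.5/3600 = 0.0376389 kg/s
t_res = M / Q_s = 1.10 / 0.0376389 = 29.2251 s

value=29.23 s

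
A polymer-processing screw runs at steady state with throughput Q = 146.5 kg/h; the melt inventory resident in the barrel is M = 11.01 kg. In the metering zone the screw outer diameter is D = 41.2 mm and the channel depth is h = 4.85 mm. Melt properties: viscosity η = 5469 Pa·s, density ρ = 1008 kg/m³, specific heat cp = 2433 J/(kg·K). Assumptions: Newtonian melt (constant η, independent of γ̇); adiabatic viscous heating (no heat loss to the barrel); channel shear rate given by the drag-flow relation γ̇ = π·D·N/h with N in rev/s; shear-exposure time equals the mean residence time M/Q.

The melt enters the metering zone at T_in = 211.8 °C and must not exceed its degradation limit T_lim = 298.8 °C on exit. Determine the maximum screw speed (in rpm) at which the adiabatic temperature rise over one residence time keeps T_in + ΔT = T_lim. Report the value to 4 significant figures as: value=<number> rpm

value=27.00 rpm

Q_s = Q / 3600 = 146.5 / 3600 = 0.0406944 kg/s
t_res = M / Q_s = 11.01 ÷ 0.0406944 = 270.553 s
Geometry in SI: D = 41.2 mm → 0.0412 m, h = 4.85 mm → 0.00485 m
Allowable rise: ΔT_a = T_lim − T_in = 298.8 − 211.8 = 87 K
Invert ΔT = ηγ̇²t_res/(ρcp) for γ̇: γ̇_max² = ΔT_a ρ cp / (η t_res) = 87·1008·2433 / (5469·270.553) = 144.199 s⁻²
γ̇_max = sqrt(144.199) = 12.0083 s⁻¹
Solve γ̇ = πDN/h for N: N_max = γ̇_max·h/(π·D) = 12.0083 × 0.00485 / (π × 0.0412) = 0.449962 rev/s = 26.9977 rpm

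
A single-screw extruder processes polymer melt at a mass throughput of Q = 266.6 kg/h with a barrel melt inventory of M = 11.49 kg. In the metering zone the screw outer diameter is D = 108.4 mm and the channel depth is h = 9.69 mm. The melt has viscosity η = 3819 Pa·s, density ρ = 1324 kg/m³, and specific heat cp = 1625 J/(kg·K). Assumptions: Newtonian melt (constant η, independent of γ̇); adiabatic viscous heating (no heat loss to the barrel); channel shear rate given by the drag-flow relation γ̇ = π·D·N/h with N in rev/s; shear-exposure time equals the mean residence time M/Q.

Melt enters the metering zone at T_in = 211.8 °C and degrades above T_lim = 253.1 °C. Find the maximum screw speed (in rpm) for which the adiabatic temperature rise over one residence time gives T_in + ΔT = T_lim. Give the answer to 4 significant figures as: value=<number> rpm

Q_s = Q / 3600 = 266.6 / 3600 = 0.0740556 kg/s
Mean residence time: t_res = M/Q_s = 11.49 kg / 0.0740556 kg/s = 155.154 s
D = 108.4 mm = 0.1084 m;  h = 9.69 mm = 0.00969 m
ΔT_a = T_lim − T_in = 253.1 °C − 211.8 °C = 41.3 K
γ̇_max² = ΔT_a·ρ·cp / (η·t_res) = [41.3 × 1324 × 1625] / [3819 × 155.154] = 149.961 s⁻²
γ̇_max = √149.961 = 12.2459 s⁻¹
N_max = γ̇_max h / (πD) = 12.2459·0.00969/(π·0.1084) = 0.348445 rev/s → ×60 = 20.9067 rpm

value=20.91 rpm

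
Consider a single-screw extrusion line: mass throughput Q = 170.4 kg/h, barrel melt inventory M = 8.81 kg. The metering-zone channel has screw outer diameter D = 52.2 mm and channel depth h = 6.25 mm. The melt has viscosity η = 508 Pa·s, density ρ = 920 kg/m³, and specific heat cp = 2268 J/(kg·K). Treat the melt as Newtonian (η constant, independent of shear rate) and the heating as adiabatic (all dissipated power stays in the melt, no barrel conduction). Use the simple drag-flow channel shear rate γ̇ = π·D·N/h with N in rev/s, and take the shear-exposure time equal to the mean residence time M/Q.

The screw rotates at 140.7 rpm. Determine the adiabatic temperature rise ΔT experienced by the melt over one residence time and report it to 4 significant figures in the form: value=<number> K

value=171.6 K

Convert throughput: Q = 170.4 kg/h = 170.4/3600 = 0.0473333 kg/s
Mean residence time: t_res = M/Q_s = 8.81 kg / 0.0473333 kg/s = 186.127 s
Geometry in metres: D = 52.2 mm → 0.0522 m, h = 6.25 mm → 0.00625 m; screw speed N = 140.7 rpm = 2.345 rev/s
Shear rate: γ̇ = πDN/h = π·0.0522·2.345/0.00625 = 61.5295 s⁻¹
ΔT = η·γ̇²·t_res/(ρ·cp) = [508 × 61.5295² × 186.127] / [920 × 2268] = 171.557 K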